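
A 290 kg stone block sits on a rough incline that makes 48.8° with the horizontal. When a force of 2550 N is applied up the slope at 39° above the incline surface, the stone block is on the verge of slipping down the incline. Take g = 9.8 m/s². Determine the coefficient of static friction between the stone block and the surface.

On the verge of sliding down the incline, friction is at its maximum μN and acts up the slope.
Perpendicular to incline: N = W cos 48.8° − P sin 39° = 1872 − 1605 = 267.2 N.
Along incline: P cos 39° + μN = W sin 48.8° → μ = (W sin 48.8° − P cos 39°) / N = 0.5862.

μ ≈ 0.586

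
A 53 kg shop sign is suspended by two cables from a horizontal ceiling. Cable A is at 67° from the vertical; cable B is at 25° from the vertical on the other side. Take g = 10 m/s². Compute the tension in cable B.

Angles from the horizontal: cable A is 90° − 67° = 23°, cable B is 90° − 25° = 65°.
Weight W = 53 × 10 = 530 N acts straight down.
Horizontal: T_A cos 23° = T_B cos 65°  →  T_A = 0.4591 T_B.
Vertical: T_A sin 23° + T_B sin 65° = 530.
Substituting the horizontal relation into the vertical equation gives 1.086 T_B = 530, so T_B = 488.2 N.

T_B ≈ 488 N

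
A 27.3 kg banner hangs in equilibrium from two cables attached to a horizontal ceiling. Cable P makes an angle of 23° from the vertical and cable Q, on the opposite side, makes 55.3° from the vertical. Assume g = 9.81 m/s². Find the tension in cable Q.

Angles from the horizontal: cable P is 90° − 23° = 67°, cable Q is 90° − 55.3° = 34.7°.
Weight W = 27.3 × 9.81 = 267.8 N acts straight down.
Horizontal: T_P cos 67° = T_Q cos 34.7°  →  T_P = 2.104 T_Q.
Vertical: T_P sin 67° + T_Q sin 34.7° = 267.8.
Substituting the horizontal relation into the vertical equation gives 2.506 T_Q = 267.8, so T_Q = 106.9 N.

T_Q ≈ 107 N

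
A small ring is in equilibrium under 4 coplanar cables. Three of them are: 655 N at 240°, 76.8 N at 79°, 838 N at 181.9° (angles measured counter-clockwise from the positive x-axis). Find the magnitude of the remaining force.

Sum the known components: ΣF_x = -1150 N, ΣF_y = -519.6 N.
For equilibrium the remaining force must supply (−ΣF_x, −ΣF_y) = (1150, 519.6) N.
Magnitude = √((1150)² + (519.6)²) = 1262 N; direction = atan2(519.6, 1150) = 24.3°.

F ≈ 1260 N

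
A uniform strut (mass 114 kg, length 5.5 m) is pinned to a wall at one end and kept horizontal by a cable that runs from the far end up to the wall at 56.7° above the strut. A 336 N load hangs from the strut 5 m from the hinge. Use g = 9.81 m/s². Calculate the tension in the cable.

Take torques about the hinge: T sin 56.7° · 5.5 = 114×9.81×2.75 + 336×5 = 4755.4 N·m.
So T = 4755.4 / (0.8358 × 5.5) = 1034.5 N.

T ≈ 1030 N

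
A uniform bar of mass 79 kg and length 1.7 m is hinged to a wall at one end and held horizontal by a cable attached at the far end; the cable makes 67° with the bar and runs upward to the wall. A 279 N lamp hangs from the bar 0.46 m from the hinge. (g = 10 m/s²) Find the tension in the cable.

T ≈ 511 N

Take torques about the hinge: T sin 67° · 1.7 = 79×10×0.85 + 279×0.46 = 799.84 N·m.
So T = 799.84 / (0.9205 × 1.7) = 511.13 N.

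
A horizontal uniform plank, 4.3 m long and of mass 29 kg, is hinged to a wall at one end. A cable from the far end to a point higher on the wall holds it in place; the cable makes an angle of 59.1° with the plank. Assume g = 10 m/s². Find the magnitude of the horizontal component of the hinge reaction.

Take torques about the hinge: T sin 59.1° · 4.3 = 29×10×2.15 = 623.5 N·m.
So T = 623.5 / (0.8581 × 4.3) = 168.98 N.
ΣF_x = 0: H_x = T cos 59.1° = 86.781 N.

H_x ≈ 86.8 N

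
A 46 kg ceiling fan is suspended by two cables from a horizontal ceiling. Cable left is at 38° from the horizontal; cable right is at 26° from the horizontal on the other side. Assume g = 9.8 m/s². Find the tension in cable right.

Weight W = 46 × 9.8 = 450.8 N acts straight down.
Horizontal: T_left cos 38° = T_right cos 26°  →  T_left = 1.141 T_right.
Vertical: T_left sin 38° + T_right sin 26° = 450.8.
Substituting the horizontal relation into the vertical equation gives 1.141 T_right = 450.8, so T_right = 395.2 N.

T_right ≈ 395 N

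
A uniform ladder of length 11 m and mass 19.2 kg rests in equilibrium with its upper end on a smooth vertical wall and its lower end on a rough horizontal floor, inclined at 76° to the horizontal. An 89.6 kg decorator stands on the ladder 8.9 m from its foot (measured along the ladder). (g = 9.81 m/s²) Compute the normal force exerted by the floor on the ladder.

ΣF_y = 0: N_floor = 19.2×9.81 + 89.6×9.81 = 1067.3 N.

N_floor ≈ 1070 N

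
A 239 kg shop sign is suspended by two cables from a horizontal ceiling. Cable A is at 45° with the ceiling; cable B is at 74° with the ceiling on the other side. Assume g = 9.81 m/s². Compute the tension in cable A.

T_A ≈ 739 N

Weight W = 239 × 9.81 = 2345 N acts straight down.
Horizontal: T_A cos 45° = T_B cos 74°  →  T_B = 2.565 T_A.
Vertical: T_A sin 45° + T_B sin 74° = 2345.
Substituting the horizontal relation into the vertical equation gives 3.173 T_A = 2345, so T_A = 738.9 N.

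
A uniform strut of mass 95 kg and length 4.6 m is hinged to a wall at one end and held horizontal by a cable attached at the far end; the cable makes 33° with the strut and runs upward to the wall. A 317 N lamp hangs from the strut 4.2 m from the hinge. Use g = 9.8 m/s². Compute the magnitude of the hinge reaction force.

|H| ≈ 1260 N

Take torques about the hinge: T sin 33° · 4.6 = 95×9.8×2.3 + 317×4.2 = 3472.7 N·m.
So T = 3472.7 / (0.5446 × 4.6) = 1386.1 N.
ΣF_x = 0: H_x = T cos 33° = 1162.5 N.
ΣF_y = 0: H_y = (95×9.8 + 317) − T sin 33° = 1248 − 754.93 = 493.07 N.
|H| = √(H_x² + H_y²) = √((1162.5)² + (493.07)²) = 1262.7 N.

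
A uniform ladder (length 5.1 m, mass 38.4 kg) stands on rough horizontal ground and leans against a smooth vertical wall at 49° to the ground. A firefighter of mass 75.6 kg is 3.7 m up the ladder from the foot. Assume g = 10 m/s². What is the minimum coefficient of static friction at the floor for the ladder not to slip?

μ_min ≈ 0.565

ΣF_y = 0: N_floor = 38.4×10 + 75.6×10 = 1140 N.
Torques about the foot: N_wall · 5.1 sin 49° = 38.4×10×2.55 cos 49° + 75.6×10×3.7 cos 49° → N_wall = 643.68 N.
ΣF_x = 0: f_floor = N_wall = 643.68 N.
μ_min = f_floor / N_floor = 643.68 / 1140 = 0.5646.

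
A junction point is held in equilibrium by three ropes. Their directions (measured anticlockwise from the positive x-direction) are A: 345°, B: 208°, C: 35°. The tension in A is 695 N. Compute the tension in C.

Resolve: ΣF_x = 695 cos 345° + T_B cos 208° + T_C cos 35° = 0.
        ΣF_y = 695 sin 345° + T_B sin 208° + T_C sin 35° = 0.
The known terms sum to (671.3, -179.9) N, so -0.8829 T_B + 0.8192 T_C = -671.3 and -0.4695 T_B + 0.5736 T_C = 179.9.
Solving simultaneously: T_B = 4369 N, T_C = 3889 N.

T_C ≈ 3890 N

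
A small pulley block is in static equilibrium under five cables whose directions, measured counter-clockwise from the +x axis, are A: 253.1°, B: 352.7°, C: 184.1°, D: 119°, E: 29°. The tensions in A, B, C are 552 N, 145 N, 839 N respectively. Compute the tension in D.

T_D ≈ 117 N

Resolve: ΣF_x = 552 cos 253.1° + 145 cos 352.7° + 839 cos 184.1° + T_D cos 119° + T_E cos 29° = 0.
        ΣF_y = 552 sin 253.1° + 145 sin 352.7° + 839 sin 184.1° + T_D sin 119° + T_E sin 29° = 0.
The known terms sum to (-853.5, -606.6) N, so -0.4848 T_D + 0.8746 T_E = 853.5 and 0.8746 T_D + 0.4848 T_E = 606.6.
Solving simultaneously: T_D = 116.7 N, T_E = 1041 N.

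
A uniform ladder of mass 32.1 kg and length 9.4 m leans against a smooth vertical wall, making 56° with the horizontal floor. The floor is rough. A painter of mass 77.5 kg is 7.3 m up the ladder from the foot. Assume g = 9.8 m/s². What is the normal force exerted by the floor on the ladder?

ΣF_y = 0: N_floor = 32.1×9.8 + 77.5×9.8 = 1074.1 N.

N_floor ≈ 1070 N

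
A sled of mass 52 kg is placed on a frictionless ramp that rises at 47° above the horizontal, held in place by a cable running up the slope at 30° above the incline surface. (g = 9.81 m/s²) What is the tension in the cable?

T ≈ 431 N

Take axes along and perpendicular to the incline. Weight components: W sin 47° = 373.1 N down-slope, W cos 47° = 347.9 N into the surface.
Along incline: T cos 30° = W sin 47° → T = 430.8 N.
Perpendicular: N = W cos 47° − T sin 30° = 132.5 N.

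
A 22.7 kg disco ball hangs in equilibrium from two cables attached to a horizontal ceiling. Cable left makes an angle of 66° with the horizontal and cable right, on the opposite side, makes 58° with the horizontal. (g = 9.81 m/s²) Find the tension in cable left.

Weight W = 22.7 × 9.81 = 222.7 N acts straight down.
Horizontal: T_left cos 66° = T_right cos 58°  →  T_right = 0.7675 T_left.
Vertical: T_left sin 66° + T_right sin 58° = 222.7.
Substituting the horizontal relation into the vertical equation gives 1.564 T_left = 222.7, so T_left = 142.3 N.

T_left ≈ 142 N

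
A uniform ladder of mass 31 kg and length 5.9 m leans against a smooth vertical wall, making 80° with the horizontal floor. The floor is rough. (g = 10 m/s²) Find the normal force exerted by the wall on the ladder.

Torques about the foot: N_wall · 5.9 sin 80° = 31×10×2.95 cos 80° → N_wall = 27.331 N.

N_wall ≈ 27.3 N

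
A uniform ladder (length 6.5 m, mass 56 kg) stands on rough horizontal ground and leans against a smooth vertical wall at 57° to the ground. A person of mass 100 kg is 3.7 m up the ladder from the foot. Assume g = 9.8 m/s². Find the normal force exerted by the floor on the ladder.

N_floor ≈ 1530 N

ΣF_y = 0: N_floor = 56×9.8 + 100×9.8 = 1528.8 N.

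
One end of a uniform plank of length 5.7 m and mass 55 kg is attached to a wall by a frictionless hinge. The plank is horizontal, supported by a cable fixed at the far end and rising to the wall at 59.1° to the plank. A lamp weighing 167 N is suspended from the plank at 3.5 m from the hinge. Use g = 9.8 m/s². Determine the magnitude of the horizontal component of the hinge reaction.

Take torques about the hinge: T sin 59.1° · 5.7 = 55×9.8×2.85 + 167×3.5 = 2120.7 N·m.
So T = 2120.7 / (0.8581 × 5.7) = 433.58 N.
ΣF_x = 0: H_x = T cos 59.1° = 222.66 N.

H_x ≈ 223 N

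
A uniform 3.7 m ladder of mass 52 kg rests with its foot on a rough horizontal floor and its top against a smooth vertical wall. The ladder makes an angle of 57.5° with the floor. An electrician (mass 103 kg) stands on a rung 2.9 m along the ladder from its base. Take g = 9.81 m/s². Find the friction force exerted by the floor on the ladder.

f ≈ 667 N

Torques about the foot: N_wall · 3.7 sin 57.5° = 52×9.81×1.85 cos 57.5° + 103×9.81×2.9 cos 57.5° → N_wall = 667.02 N.
ΣF_x = 0: f_floor = N_wall = 667.02 N.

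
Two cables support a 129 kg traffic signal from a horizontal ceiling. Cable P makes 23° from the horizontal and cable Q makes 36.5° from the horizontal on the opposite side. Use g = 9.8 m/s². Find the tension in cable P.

T_P ≈ 1180 N

Weight W = 129 × 9.8 = 1264 N acts straight down.
Horizontal: T_P cos 23° = T_Q cos 36.5°  →  T_Q = 1.145 T_P.
Vertical: T_P sin 23° + T_Q sin 36.5° = 1264.
Substituting the horizontal relation into the vertical equation gives 1.072 T_P = 1264, so T_P = 1179 N.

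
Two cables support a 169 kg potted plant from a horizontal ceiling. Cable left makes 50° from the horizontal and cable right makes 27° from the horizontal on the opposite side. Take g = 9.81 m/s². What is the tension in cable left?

T_left ≈ 1520 N

Weight W = 169 × 9.81 = 1658 N acts straight down.
Horizontal: T_left cos 50° = T_right cos 27°  →  T_right = 0.7214 T_left.
Vertical: T_left sin 50° + T_right sin 27° = 1658.
Substituting the horizontal relation into the vertical equation gives 1.094 T_left = 1658, so T_left = 1516 N.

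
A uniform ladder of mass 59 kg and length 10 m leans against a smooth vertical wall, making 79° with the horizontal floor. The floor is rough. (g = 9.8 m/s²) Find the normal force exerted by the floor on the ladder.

ΣF_y = 0: N_floor = 59×9.8 = 578.2 N.

N_floor ≈ 578 N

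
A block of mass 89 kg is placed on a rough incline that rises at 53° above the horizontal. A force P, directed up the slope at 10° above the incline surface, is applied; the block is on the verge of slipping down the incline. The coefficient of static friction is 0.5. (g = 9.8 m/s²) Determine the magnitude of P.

On the verge of sliding down the incline, friction equals μN and acts up the slope.
Perpendicular: N + P sin 10° = W cos 53° = 524.9 N.
Along incline: P cos 10° + μN = W sin 53° with W sin 53° = 696.6 N.
Solving the pair for P and N: P = 483.4 N, N = 441 N (and f = μN = 220.5 N).

P ≈ 483 N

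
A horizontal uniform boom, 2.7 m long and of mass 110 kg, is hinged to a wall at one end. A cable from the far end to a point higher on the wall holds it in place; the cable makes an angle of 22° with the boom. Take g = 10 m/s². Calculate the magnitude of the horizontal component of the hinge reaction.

Take torques about the hinge: T sin 22° · 2.7 = 110×10×1.35 = 1485 N·m.
So T = 1485 / (0.3746 × 2.7) = 1468.2 N.
ΣF_x = 0: H_x = T cos 22° = 1361.3 N.

H_x ≈ 1360 N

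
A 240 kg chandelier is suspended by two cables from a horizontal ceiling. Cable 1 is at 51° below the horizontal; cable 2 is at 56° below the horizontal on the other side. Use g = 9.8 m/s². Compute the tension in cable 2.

T_2 ≈ 1550 N

Weight W = 240 × 9.8 = 2352 N acts straight down.
Horizontal: T_1 cos 51° = T_2 cos 56°  →  T_1 = 0.8886 T_2.
Vertical: T_1 sin 51° + T_2 sin 56° = 2352.
Substituting the horizontal relation into the vertical equation gives 1.52 T_2 = 2352, so T_2 = 1548 N.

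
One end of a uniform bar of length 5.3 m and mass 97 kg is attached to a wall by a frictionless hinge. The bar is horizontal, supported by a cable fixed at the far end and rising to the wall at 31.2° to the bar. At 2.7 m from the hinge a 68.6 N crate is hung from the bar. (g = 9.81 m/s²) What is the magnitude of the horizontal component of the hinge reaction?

H_x ≈ 843 N

Take torques about the hinge: T sin 31.2° · 5.3 = 97×9.81×2.65 + 68.6×2.7 = 2706.9 N·m.
So T = 2706.9 / (0.5180 × 5.3) = 985.92 N.
ΣF_x = 0: H_x = T cos 31.2° = 843.32 N.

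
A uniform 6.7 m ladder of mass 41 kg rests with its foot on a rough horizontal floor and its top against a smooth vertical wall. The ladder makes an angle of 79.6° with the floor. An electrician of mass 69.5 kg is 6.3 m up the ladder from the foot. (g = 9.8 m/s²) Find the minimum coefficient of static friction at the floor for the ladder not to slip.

μ_min ≈ 0.143

ΣF_y = 0: N_floor = 41×9.8 + 69.5×9.8 = 1082.9 N.
Torques about the foot: N_wall · 6.7 sin 79.6° = 41×9.8×3.35 cos 79.6° + 69.5×9.8×6.3 cos 79.6° → N_wall = 154.41 N.
ΣF_x = 0: f_floor = N_wall = 154.41 N.
μ_min = f_floor / N_floor = 154.41 / 1082.9 = 0.1426.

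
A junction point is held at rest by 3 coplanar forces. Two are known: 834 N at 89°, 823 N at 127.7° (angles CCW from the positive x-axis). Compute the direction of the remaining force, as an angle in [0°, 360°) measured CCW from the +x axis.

θ ≈ 288°

Sum the known components: ΣF_x = -488.7 N, ΣF_y = 1485 N.
For equilibrium the remaining force must supply (−ΣF_x, −ΣF_y) = (488.7, -1485) N.
Magnitude = √((488.7)² + (-1485)²) = 1563 N; direction = atan2(-1485, 488.7) = 288.2°.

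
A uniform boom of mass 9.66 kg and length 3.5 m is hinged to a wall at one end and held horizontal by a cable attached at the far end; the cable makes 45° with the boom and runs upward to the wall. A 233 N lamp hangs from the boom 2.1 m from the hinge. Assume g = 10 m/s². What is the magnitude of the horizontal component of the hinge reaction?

Take torques about the hinge: T sin 45° · 3.5 = 9.66×10×1.75 + 233×2.1 = 658.35 N·m.
So T = 658.35 / (0.7071 × 3.5) = 266.01 N.
ΣF_x = 0: H_x = T cos 45° = 188.1 N.

H_x ≈ 188 N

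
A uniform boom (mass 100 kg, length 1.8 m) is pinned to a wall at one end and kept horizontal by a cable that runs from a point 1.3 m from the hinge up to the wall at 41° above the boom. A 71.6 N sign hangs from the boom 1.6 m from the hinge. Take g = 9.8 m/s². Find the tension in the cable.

T ≈ 1170 N

Take torques about the hinge: T sin 41° · 1.3 = 100×9.8×0.9 + 71.6×1.6 = 996.56 N·m.
So T = 996.56 / (0.6561 × 1.3) = 1168.5 N.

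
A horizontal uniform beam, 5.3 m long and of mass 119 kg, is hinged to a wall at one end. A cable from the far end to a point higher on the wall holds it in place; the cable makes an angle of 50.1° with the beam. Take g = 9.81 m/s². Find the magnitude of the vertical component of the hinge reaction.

|H_y| ≈ 584 N

Take torques about the hinge: T sin 50.1° · 5.3 = 119×9.81×2.65 = 3093.6 N·m.
So T = 3093.6 / (0.7672 × 5.3) = 760.85 N.
ΣF_y = 0: H_y = (119×9.81) − T sin 50.1° = 1167.4 − 583.7 = 583.7 N.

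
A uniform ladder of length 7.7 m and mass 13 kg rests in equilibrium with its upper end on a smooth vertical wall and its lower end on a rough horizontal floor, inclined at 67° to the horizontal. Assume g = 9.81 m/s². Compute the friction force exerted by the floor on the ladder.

Torques about the foot: N_wall · 7.7 sin 67° = 13×9.81×3.85 cos 67° → N_wall = 27.067 N.
ΣF_x = 0: f_floor = N_wall = 27.067 N.

f ≈ 27.1 N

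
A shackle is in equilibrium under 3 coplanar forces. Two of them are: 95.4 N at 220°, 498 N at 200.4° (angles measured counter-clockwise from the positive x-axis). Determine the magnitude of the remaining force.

F ≈ 589 N

Sum the known components: ΣF_x = -539.8 N, ΣF_y = -234.9 N.
For equilibrium the remaining force must supply (−ΣF_x, −ΣF_y) = (539.8, 234.9) N.
Magnitude = √((539.8)² + (234.9)²) = 588.7 N; direction = atan2(234.9, 539.8) = 23.5°.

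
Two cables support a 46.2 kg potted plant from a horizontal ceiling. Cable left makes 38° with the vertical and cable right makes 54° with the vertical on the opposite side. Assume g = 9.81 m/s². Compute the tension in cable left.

T_left ≈ 367 N

Angles from the horizontal: cable left is 90° − 38° = 52°, cable right is 90° − 54° = 36°.
Weight W = 46.2 × 9.81 = 453.2 N acts straight down.
Horizontal: T_left cos 52° = T_right cos 36°  →  T_right = 0.761 T_left.
Vertical: T_left sin 52° + T_right sin 36° = 453.2.
Substituting the horizontal relation into the vertical equation gives 1.235 T_left = 453.2, so T_left = 366.9 N.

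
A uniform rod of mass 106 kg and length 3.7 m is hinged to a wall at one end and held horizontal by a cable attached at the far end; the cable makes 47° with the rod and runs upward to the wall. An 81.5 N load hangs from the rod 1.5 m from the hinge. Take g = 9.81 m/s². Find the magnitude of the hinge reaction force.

|H| ≈ 767 N

Take torques about the hinge: T sin 47° · 3.7 = 106×9.81×1.85 + 81.5×1.5 = 2046 N·m.
So T = 2046 / (0.7314 × 3.7) = 756.09 N.
ΣF_x = 0: H_x = T cos 47° = 515.65 N.
ΣF_y = 0: H_y = (106×9.81 + 81.5) − T sin 47° = 1121.4 − 552.97 = 568.39 N.
|H| = √(H_x² + H_y²) = √((515.65)² + (568.39)²) = 767.44 N.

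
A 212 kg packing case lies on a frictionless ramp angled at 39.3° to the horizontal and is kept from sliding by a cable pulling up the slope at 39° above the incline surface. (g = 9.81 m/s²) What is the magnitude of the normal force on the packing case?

Take axes along and perpendicular to the incline. Weight components: W sin 39.3° = 1317 N down-slope, W cos 39.3° = 1609 N into the surface.
Along incline: T cos 39° = W sin 39.3° → T = 1695 N.
Perpendicular: N = W cos 39.3° − T sin 39° = 542.7 N.

N ≈ 543 N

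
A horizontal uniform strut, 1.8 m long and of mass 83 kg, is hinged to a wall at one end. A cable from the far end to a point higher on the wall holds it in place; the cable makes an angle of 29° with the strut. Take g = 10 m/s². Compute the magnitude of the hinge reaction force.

|H| ≈ 856 N

Take torques about the hinge: T sin 29° · 1.8 = 83×10×0.9 = 747 N·m.
So T = 747 / (0.4848 × 1.8) = 856.01 N.
ΣF_x = 0: H_x = T cos 29° = 748.68 N.
ΣF_y = 0: H_y = (83×10) − T sin 29° = 830 − 415 = 415 N.
|H| = √(H_x² + H_y²) = √((748.68)² + (415)²) = 856.01 N.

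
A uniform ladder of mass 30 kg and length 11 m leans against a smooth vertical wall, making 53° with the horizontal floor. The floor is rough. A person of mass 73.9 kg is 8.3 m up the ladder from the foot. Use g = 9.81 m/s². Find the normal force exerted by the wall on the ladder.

N_wall ≈ 523 N

Torques about the foot: N_wall · 11 sin 53° = 30×9.81×5.5 cos 53° + 73.9×9.81×8.3 cos 53° → N_wall = 523.09 N.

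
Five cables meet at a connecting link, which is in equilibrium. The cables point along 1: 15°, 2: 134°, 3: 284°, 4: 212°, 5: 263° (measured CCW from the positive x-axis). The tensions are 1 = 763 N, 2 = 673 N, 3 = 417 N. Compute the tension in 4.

T_4 ≈ 430 N

Resolve: ΣF_x = 763 cos 15° + 673 cos 134° + 417 cos 284° + T_4 cos 212° + T_5 cos 263° = 0.
        ΣF_y = 763 sin 15° + 673 sin 134° + 417 sin 284° + T_4 sin 212° + T_5 sin 263° = 0.
The known terms sum to (370.4, 277) N, so -0.8480 T_4 − 0.1219 T_5 = -370.4 and -0.5299 T_4 − 0.9925 T_5 = -277.
Solving simultaneously: T_4 = 429.6 N, T_5 = 49.70 N.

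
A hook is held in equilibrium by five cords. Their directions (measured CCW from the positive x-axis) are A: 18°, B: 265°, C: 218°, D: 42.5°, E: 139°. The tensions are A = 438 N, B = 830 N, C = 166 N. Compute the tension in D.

T_D ≈ 462 N

Resolve: ΣF_x = 438 cos 18° + 830 cos 265° + 166 cos 218° + T_D cos 42.5° + T_E cos 139° = 0.
        ΣF_y = 438 sin 18° + 830 sin 265° + 166 sin 218° + T_D sin 42.5° + T_E sin 139° = 0.
The known terms sum to (213.4, -793.7) N, so 0.7373 T_D − 0.7547 T_E = -213.4 and 0.6756 T_D + 0.6561 T_E = 793.7.
Solving simultaneously: T_D = 462 N, T_E = 734.1 N.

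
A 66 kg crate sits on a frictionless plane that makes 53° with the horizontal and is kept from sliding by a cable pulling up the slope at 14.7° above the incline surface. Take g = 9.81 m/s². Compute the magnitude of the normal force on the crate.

Take axes along and perpendicular to the incline. Weight components: W sin 53° = 517.1 N down-slope, W cos 53° = 389.7 N into the surface.
Along incline: T cos 14.7° = W sin 53° → T = 534.6 N.
Perpendicular: N = W cos 53° − T sin 14.7° = 254 N.

N ≈ 254 N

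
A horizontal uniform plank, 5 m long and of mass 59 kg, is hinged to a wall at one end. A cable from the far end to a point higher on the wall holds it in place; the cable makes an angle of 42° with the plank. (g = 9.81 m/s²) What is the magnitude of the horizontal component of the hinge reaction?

H_x ≈ 321 N

Take torques about the hinge: T sin 42° · 5 = 59×9.81×2.5 = 1447 N·m.
So T = 1447 / (0.6691 × 5) = 432.49 N.
ΣF_x = 0: H_x = T cos 42° = 321.41 N.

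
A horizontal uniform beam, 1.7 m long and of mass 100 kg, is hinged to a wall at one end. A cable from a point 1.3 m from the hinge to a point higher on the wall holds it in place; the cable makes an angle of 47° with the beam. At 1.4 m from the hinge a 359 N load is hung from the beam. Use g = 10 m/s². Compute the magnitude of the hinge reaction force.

Take torques about the hinge: T sin 47° · 1.3 = 100×10×0.85 + 359×1.4 = 1352.6 N·m.
So T = 1352.6 / (0.7314 × 1.3) = 1422.7 N.
ΣF_x = 0: H_x = T cos 47° = 970.25 N.
ΣF_y = 0: H_y = (100×10 + 359) − T sin 47° = 1359 − 1040.5 = 318.54 N.
|H| = √(H_x² + H_y²) = √((970.25)² + (318.54)²) = 1021.2 N.

|H| ≈ 1020 N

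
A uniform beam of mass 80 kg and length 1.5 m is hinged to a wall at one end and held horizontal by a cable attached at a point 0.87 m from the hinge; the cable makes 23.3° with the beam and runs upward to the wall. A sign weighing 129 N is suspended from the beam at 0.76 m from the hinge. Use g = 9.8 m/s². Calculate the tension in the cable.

T ≈ 1990 N

Take torques about the hinge: T sin 23.3° · 0.87 = 80×9.8×0.75 + 129×0.76 = 686.04 N·m.
So T = 686.04 / (0.3955 × 0.87) = 1993.6 N.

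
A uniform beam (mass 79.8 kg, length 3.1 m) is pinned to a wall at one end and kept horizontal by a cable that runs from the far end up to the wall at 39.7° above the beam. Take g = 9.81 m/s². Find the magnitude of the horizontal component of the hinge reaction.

H_x ≈ 471 N

Take torques about the hinge: T sin 39.7° · 3.1 = 79.8×9.81×1.55 = 1213.4 N·m.
So T = 1213.4 / (0.6388 × 3.1) = 612.77 N.
ΣF_x = 0: H_x = T cos 39.7° = 471.47 N.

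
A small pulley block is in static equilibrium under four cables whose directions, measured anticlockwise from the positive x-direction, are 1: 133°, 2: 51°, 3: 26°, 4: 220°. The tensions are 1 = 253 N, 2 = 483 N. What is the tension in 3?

Resolve: ΣF_x = 253 cos 133° + 483 cos 51° + T_3 cos 26° + T_4 cos 220° = 0.
        ΣF_y = 253 sin 133° + 483 sin 51° + T_3 sin 26° + T_4 sin 220° = 0.
The known terms sum to (131.4, 560.4) N, so 0.8988 T_3 − 0.7660 T_4 = -131.4 and 0.4384 T_3 − 0.6428 T_4 = -560.4.
Solving simultaneously: T_3 = 1425 N, T_4 = 1844 N.

T_3 ≈ 1430 N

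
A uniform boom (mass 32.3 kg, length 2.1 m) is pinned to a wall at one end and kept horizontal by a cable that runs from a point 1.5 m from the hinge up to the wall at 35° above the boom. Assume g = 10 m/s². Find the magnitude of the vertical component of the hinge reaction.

Take torques about the hinge: T sin 35° · 1.5 = 32.3×10×1.05 = 339.15 N·m.
So T = 339.15 / (0.5736 × 1.5) = 394.19 N.
ΣF_y = 0: H_y = (32.3×10) − T sin 35° = 323 − 226.1 = 96.9 N.

|H_y| ≈ 96.9 N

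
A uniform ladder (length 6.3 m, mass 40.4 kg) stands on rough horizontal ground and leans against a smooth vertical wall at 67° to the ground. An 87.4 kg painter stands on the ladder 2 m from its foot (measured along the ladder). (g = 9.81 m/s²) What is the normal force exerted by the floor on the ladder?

ΣF_y = 0: N_floor = 40.4×9.81 + 87.4×9.81 = 1253.7 N.

N_floor ≈ 1250 N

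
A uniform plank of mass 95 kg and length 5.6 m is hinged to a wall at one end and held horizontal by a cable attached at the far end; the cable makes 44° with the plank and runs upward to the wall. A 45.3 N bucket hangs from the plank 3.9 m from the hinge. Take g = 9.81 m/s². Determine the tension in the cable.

Take torques about the hinge: T sin 44° · 5.6 = 95×9.81×2.8 + 45.3×3.9 = 2786.1 N·m.
So T = 2786.1 / (0.6947 × 5.6) = 716.21 N.

T ≈ 716 N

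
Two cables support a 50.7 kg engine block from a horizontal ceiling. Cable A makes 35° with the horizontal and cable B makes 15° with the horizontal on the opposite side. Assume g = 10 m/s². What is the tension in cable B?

Weight W = 50.7 × 10 = 507 N acts straight down.
Horizontal: T_A cos 35° = T_B cos 15°  →  T_A = 1.179 T_B.
Vertical: T_A sin 35° + T_B sin 15° = 507.
Substituting the horizontal relation into the vertical equation gives 0.9352 T_B = 507, so T_B = 542.1 N.

T_B ≈ 542 N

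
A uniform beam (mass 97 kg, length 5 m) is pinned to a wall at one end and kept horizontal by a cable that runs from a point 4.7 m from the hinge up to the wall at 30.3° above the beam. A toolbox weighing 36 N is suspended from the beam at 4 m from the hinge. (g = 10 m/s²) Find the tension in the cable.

Take torques about the hinge: T sin 30.3° · 4.7 = 97×10×2.5 + 36×4 = 2569 N·m.
So T = 2569 / (0.5045 × 4.7) = 1083.4 N.

T ≈ 1080 N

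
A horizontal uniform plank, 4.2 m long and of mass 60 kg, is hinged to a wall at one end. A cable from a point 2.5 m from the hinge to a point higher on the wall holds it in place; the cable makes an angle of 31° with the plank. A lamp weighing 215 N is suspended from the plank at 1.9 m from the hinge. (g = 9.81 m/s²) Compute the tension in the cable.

Take torques about the hinge: T sin 31° · 2.5 = 60×9.81×2.1 + 215×1.9 = 1644.6 N·m.
So T = 1644.6 / (0.5150 × 2.5) = 1277.2 N.

T ≈ 1280 N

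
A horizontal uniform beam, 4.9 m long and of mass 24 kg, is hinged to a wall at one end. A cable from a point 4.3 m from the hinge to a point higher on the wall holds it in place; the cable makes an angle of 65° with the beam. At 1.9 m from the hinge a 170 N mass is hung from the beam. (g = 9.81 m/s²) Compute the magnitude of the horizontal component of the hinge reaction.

H_x ≈ 97.6 N

Take torques about the hinge: T sin 65° · 4.3 = 24×9.81×2.45 + 170×1.9 = 899.83 N·m.
So T = 899.83 / (0.9063 × 4.3) = 230.9 N.
ΣF_x = 0: H_x = T cos 65° = 97.581 N.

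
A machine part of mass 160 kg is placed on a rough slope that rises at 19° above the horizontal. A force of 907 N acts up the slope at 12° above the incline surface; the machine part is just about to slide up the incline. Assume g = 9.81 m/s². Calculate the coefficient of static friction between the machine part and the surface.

μ ≈ 0.290

On the verge of sliding up the incline, friction is at its maximum μN and acts down the slope.
Perpendicular to incline: N = W cos 19° − P sin 12° = 1484 − 188.6 = 1296 N.
Along incline: P cos 12° − μN = W sin 19° → μ = −(W sin 19° − P cos 12°) / N = 0.2904.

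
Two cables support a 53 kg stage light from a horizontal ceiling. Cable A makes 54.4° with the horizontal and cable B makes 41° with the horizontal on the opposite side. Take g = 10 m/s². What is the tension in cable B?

T_B ≈ 310 N

Weight W = 53 × 10 = 530 N acts straight down.
Horizontal: T_A cos 54.4° = T_B cos 41°  →  T_A = 1.296 T_B.
Vertical: T_A sin 54.4° + T_B sin 41° = 530.
Substituting the horizontal relation into the vertical equation gives 1.71 T_B = 530, so T_B = 309.9 N.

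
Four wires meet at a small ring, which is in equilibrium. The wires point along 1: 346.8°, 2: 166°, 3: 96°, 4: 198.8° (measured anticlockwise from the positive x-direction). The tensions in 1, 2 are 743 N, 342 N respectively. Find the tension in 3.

T_3 ≈ 214 N

Resolve: ΣF_x = 743 cos 346.8° + 342 cos 166° + T_3 cos 96° + T_4 cos 198.8° = 0.
        ΣF_y = 743 sin 346.8° + 342 sin 166° + T_3 sin 96° + T_4 sin 198.8° = 0.
The known terms sum to (391.5, -86.93) N, so -0.1045 T_3 − 0.9466 T_4 = -391.5 and 0.9945 T_3 − 0.3223 T_4 = 86.93.
Solving simultaneously: T_3 = 213.8 N, T_4 = 390 N.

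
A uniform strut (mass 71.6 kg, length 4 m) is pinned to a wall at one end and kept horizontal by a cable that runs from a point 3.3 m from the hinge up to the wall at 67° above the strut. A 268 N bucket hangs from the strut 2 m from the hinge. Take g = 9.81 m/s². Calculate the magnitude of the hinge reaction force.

Take torques about the hinge: T sin 67° · 3.3 = 71.6×9.81×2 + 268×2 = 1940.8 N·m.
So T = 1940.8 / (0.9205 × 3.3) = 638.91 N.
ΣF_x = 0: H_x = T cos 67° = 249.64 N.
ΣF_y = 0: H_y = (71.6×9.81 + 268) − T sin 67° = 970.4 − 588.12 = 382.28 N.
|H| = √(H_x² + H_y²) = √((249.64)² + (382.28)²) = 456.57 N.

|H| ≈ 457 N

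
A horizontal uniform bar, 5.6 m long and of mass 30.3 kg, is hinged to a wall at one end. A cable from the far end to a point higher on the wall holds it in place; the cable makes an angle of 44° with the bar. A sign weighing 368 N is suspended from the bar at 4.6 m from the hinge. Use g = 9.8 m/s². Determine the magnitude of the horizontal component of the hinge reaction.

Take torques about the hinge: T sin 44° · 5.6 = 30.3×9.8×2.8 + 368×4.6 = 2524.2 N·m.
So T = 2524.2 / (0.6947 × 5.6) = 648.89 N.
ΣF_x = 0: H_x = T cos 44° = 466.77 N.

H_x ≈ 467 N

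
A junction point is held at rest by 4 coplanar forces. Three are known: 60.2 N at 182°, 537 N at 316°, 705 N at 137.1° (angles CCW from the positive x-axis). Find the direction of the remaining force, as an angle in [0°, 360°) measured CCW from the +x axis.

θ ≈ 331°

Sum the known components: ΣF_x = -190.3 N, ΣF_y = 104.8 N.
For equilibrium the remaining force must supply (−ΣF_x, −ΣF_y) = (190.3, -104.8) N.
Magnitude = √((190.3)² + (-104.8)²) = 217.3 N; direction = atan2(-104.8, 190.3) = 331.2°.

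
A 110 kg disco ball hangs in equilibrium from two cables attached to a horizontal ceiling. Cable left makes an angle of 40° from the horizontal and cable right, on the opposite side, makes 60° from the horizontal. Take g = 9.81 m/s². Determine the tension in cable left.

Weight W = 110 × 9.81 = 1079 N acts straight down.
Horizontal: T_left cos 40° = T_right cos 60°  →  T_right = 1.532 T_left.
Vertical: T_left sin 40° + T_right sin 60° = 1079.
Substituting the horizontal relation into the vertical equation gives 1.97 T_left = 1079, so T_left = 547.9 N.

T_left ≈ 548 N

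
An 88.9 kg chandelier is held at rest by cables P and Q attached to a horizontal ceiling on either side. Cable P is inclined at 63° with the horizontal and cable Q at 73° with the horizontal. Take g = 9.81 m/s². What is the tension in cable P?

T_P ≈ 367 N

Weight W = 88.9 × 9.81 = 872.1 N acts straight down.
Horizontal: T_P cos 63° = T_Q cos 73°  →  T_Q = 1.553 T_P.
Vertical: T_P sin 63° + T_Q sin 73° = 872.1.
Substituting the horizontal relation into the vertical equation gives 2.376 T_P = 872.1, so T_P = 367.1 N.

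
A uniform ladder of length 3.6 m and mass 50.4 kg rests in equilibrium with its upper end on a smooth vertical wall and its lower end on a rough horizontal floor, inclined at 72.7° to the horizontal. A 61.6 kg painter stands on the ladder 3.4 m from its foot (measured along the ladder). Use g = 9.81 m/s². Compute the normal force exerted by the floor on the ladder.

N_floor ≈ 1100 N

ΣF_y = 0: N_floor = 50.4×9.81 + 61.6×9.81 = 1098.7 N.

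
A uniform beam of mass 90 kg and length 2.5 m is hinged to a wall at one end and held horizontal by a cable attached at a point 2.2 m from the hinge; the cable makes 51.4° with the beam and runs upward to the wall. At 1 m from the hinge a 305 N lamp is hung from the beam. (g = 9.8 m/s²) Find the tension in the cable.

T ≈ 819 N

Take torques about the hinge: T sin 51.4° · 2.2 = 90×9.8×1.25 + 305×1 = 1407.5 N·m.
So T = 1407.5 / (0.7815 × 2.2) = 818.63 N.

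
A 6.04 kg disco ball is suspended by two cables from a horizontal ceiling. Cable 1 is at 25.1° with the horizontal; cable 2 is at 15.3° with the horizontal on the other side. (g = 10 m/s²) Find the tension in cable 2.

Weight W = 6.04 × 10 = 60.4 N acts straight down.
Horizontal: T_1 cos 25.1° = T_2 cos 15.3°  →  T_1 = 1.065 T_2.
Vertical: T_1 sin 25.1° + T_2 sin 15.3° = 60.4.
Substituting the horizontal relation into the vertical equation gives 0.7157 T_2 = 60.4, so T_2 = 84.39 N.

T_2 ≈ 84.4 N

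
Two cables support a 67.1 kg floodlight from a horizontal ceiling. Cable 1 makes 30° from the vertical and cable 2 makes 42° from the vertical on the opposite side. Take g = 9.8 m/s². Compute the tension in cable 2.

Angles from the horizontal: cable 1 is 90° − 30° = 60°, cable 2 is 90° − 42° = 48°.
Weight W = 67.1 × 9.8 = 657.6 N acts straight down.
Horizontal: T_1 cos 60° = T_2 cos 48°  →  T_1 = 1.338 T_2.
Vertical: T_1 sin 60° + T_2 sin 48° = 657.6.
Substituting the horizontal relation into the vertical equation gives 1.902 T_2 = 657.6, so T_2 = 345.7 N.

T_2 ≈ 346 N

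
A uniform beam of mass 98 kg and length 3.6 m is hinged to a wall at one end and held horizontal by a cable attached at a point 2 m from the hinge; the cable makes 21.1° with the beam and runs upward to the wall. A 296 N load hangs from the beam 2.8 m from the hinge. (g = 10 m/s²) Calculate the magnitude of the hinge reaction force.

|H| ≈ 3360 N

Take torques about the hinge: T sin 21.1° · 2 = 98×10×1.8 + 296×2.8 = 2592.8 N·m.
So T = 2592.8 / (0.3600 × 2) = 3601.1 N.
ΣF_x = 0: H_x = T cos 21.1° = 3359.7 N.
ΣF_y = 0: H_y = (98×10 + 296) − T sin 21.1° = 1276 − 1296.4 = -20.4 N.
|H| = √(H_x² + H_y²) = √((3359.7)² + (-20.4)²) = 3359.8 N.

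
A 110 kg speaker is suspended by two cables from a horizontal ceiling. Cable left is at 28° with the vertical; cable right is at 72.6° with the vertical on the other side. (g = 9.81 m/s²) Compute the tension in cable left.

Angles from the horizontal: cable left is 90° − 28° = 62°, cable right is 90° − 72.6° = 17.4°.
Weight W = 110 × 9.81 = 1079 N acts straight down.
Horizontal: T_left cos 62° = T_right cos 17.4°  →  T_right = 0.492 T_left.
Vertical: T_left sin 62° + T_right sin 17.4° = 1079.
Substituting the horizontal relation into the vertical equation gives 1.03 T_left = 1079, so T_left = 1048 N.

T_left ≈ 1050 N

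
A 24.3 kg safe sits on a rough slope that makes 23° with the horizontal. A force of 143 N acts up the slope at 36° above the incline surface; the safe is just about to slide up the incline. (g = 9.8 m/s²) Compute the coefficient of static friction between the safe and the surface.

μ ≈ 0.168

On the verge of sliding up the incline, friction is at its maximum μN and acts down the slope.
Perpendicular to incline: N = W cos 23° − P sin 36° = 219.2 − 84.05 = 135.2 N.
Along incline: P cos 36° − μN = W sin 23° → μ = −(W sin 23° − P cos 36°) / N = 0.1675.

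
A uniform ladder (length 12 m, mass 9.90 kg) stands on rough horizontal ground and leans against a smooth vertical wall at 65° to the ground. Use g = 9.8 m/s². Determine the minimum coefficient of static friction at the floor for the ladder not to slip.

μ_min ≈ 0.233

ΣF_y = 0: N_floor = 9.90×9.8 = 97.02 N.
Torques about the foot: N_wall · 12 sin 65° = 9.90×9.8×6 cos 65° → N_wall = 22.621 N.
ΣF_x = 0: f_floor = N_wall = 22.621 N.
μ_min = f_floor / N_floor = 22.621 / 97.02 = 0.2332.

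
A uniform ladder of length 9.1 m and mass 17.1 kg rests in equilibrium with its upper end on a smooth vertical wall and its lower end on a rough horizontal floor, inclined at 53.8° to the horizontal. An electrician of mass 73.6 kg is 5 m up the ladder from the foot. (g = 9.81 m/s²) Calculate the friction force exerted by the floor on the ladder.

f ≈ 352 N

Torques about the foot: N_wall · 9.1 sin 53.8° = 17.1×9.81×4.55 cos 53.8° + 73.6×9.81×5 cos 53.8° → N_wall = 351.74 N.
ΣF_x = 0: f_floor = N_wall = 351.74 N.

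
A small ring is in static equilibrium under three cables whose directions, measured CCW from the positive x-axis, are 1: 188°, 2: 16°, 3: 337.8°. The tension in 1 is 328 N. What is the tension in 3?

T_3 ≈ 73.8 N

Resolve: ΣF_x = 328 cos 188° + T_2 cos 16° + T_3 cos 337.8° = 0.
        ΣF_y = 328 sin 188° + T_2 sin 16° + T_3 sin 337.8° = 0.
The known terms sum to (-324.8, -45.65) N, so 0.9613 T_2 + 0.9259 T_3 = 324.8 and 0.2756 T_2 − 0.3778 T_3 = 45.65.
Solving simultaneously: T_2 = 266.8 N, T_3 = 73.82 N.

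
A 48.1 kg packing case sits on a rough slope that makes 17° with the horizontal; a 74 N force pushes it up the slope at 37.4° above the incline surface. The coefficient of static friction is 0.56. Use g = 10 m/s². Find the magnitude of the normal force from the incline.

N ≈ 415 N

Axes along / perpendicular to the incline. W sin 17° = 140.6 N down-slope; W cos 17° = 460 N into the surface.
Perpendicular: N = W cos 17° − P sin 37.4° = 460 − 44.95 = 415 N.
Along incline: P cos 37.4° + f = W sin 17° (friction acts up-slope) → f = 140.6 − 58.79 = 81.84 N.
|f| = 81.84 N ≤ μN = 232.4 N, so the packing case is indeed static.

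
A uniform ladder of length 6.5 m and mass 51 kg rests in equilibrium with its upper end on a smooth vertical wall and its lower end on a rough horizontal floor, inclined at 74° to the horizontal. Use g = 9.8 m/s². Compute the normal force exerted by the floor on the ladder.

ΣF_y = 0: N_floor = 51×9.8 = 499.8 N.

N_floor ≈ 500 N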